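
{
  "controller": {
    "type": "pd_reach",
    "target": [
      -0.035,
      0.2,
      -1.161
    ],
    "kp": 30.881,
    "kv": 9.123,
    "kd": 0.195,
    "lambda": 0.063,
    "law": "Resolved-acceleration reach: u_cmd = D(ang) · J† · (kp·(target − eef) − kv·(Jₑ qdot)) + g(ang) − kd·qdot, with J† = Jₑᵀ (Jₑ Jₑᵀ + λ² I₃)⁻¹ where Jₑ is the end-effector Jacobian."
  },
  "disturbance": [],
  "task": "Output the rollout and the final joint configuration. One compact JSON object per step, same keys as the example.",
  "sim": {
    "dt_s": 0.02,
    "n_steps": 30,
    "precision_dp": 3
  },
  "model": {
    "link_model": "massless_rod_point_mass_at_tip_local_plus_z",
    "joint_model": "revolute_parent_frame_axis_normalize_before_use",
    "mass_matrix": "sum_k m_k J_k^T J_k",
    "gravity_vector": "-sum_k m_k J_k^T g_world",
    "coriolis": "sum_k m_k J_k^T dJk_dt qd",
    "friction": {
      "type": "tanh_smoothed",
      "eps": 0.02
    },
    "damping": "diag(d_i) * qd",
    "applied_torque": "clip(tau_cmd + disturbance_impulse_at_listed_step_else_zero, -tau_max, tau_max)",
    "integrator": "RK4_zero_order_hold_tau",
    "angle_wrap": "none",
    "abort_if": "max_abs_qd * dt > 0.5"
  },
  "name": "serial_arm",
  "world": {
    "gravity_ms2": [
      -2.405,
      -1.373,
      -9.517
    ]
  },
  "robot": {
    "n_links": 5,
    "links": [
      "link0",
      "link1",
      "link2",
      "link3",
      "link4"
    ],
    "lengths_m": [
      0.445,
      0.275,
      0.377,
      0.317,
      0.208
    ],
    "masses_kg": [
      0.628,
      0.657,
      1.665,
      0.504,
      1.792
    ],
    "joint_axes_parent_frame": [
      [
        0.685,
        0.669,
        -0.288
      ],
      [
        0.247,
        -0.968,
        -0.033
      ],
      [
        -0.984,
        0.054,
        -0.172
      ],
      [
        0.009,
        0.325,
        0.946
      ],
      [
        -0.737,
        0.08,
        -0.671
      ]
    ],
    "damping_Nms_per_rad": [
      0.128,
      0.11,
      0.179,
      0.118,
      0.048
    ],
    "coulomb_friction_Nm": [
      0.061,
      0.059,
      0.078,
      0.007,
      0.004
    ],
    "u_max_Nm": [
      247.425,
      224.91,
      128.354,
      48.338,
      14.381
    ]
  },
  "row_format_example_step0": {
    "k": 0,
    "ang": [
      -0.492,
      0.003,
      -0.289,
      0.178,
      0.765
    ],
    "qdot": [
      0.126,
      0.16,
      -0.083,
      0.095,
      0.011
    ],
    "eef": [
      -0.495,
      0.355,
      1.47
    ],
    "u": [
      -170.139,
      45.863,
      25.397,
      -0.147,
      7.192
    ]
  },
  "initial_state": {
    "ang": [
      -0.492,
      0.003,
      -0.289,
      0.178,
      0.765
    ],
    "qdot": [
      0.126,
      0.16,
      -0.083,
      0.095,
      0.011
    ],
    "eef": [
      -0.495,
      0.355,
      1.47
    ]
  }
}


{"k":1,"ang":[-0.522,-0.017,-0.351,0.186,0.856],"qdot":[-3.005,-2.093,-5.836,0.52,8.43],"eef":[-0.494,0.351,1.46],"u":[-160.444,33.448,25.647,0.221,5.339]}
{"k":2,"ang":[-0.607,-0.077,-0.507,0.196,1.04],"qdot":[-5.385,-3.702,-9.402,-0.059,9.211],"eef":[-0.494,0.347,1.431],"u":[-146.566,13.355,23.257,0.88,5.848]}
{"k":3,"ang":[-0.734,-0.164,-0.717,0.179,1.193],"qdot":[-7.13,-4.892,-11.249,-2.067,5.737],"eef":[-0.493,0.341,1.383],"u":[-108.427,-3.361,10.821,1.012,6.313]}
{"k":4,"ang":[-0.888,-0.271,-0.948,0.123,1.264],"qdot":[-8.19,-5.817,-11.671,-3.666,1.322],"eef":[-0.493,0.335,1.317],"u":[-64.721,-12.812,-3.019,0.679,5.993]}
{"k":5,"ang":[-1.057,-0.397,-1.178,0.044,1.257],"qdot":[-8.795,-6.899,-11.218,-4.323,-1.786],"eef":[-0.491,0.331,1.233],"u":[-26.084,-16.44,-12.276,0.419,4.991]}
{"k":6,"ang":[-1.237,-0.55,-1.393,-0.039,1.209],"qdot":[-9.187,-8.602,-10.299,-3.987,-2.579],"eef":[-0.489,0.328,1.133],"u":[6.248,-16.607,-16.428,0.384,3.656]}
{"k":7,"ang":[-1.423,-0.746,-1.587,-0.104,1.175],"qdot":[-9.51,-11.304,-9.082,-2.316,-0.341],"eef":[-0.488,0.328,1.021],"u":[33.292,-15.351,-16.978,0.298,2.265]}
{"k":8,"ang":[-1.616,-1.006,-1.753,-0.118,1.221],"qdot":[-9.809,-14.807,-7.457,1.22,5.529],"eef":[-0.489,0.331,0.899],"u":[54.041,-13.702,-14.293,-0.3,0.902]}
{"k":9,"ang":[-1.814,-1.331,-1.88,-0.053,1.412],"qdot":[-10.066,-17.44,-5.141,5.84,13.506],"eef":[-0.491,0.337,0.771],"u":[64.842,-11.85,-5.627,-1.406,-0.234]}
{"k":10,"ang":[-2.019,-1.682,-1.954,0.099,1.744],"qdot":[-10.412,-17.088,-2.293,9.665,19.013],"eef":[-0.495,0.341,0.641],"u":[65.905,-10.283,8.829,-2.012,-0.826]}
{"k":11,"ang":[-2.233,-1.994,-1.97,0.303,2.142],"qdot":[-11.05,-13.768,0.487,10.657,20.273],"eef":[-0.5,0.341,0.513],"u":[61.273,-9.55,22.294,-1.161,-1.092]}
{"k":12,"ang":[-2.462,-2.225,-1.936,0.5,2.536],"qdot":[-11.753,-9.083,2.788,8.645,18.825],"eef":[-0.507,0.336,0.394],"u":[53.314,-10.305,30.35,0.811,-1.288]}
{"k":13,"ang":[-2.702,-2.365,-1.861,0.636,2.883],"qdot":[-12.017,-4.954,4.516,4.545,15.53],"eef":[-0.518,0.332,0.285],"u":[43.594,-14.005,33.212,3.273,-1.445]}
{"k":14,"ang":[-2.94,-2.44,-1.757,0.676,3.136],"qdot":[-11.682,-2.614,5.834,-1.142,9.226],"eef":[-0.533,0.33,0.182],"u":[36.681,-22.481,30.454,5.994,-1.169]}
{"k":15,"ang":[-3.168,-2.48,-1.633,0.614,3.269],"qdot":[-10.942,-1.351,6.486,-4.898,4.671],"eef":[-0.547,0.331,0.079],"u":[36.777,-31.33,24.707,8.249,-1.327]}
{"k":16,"ang":[-3.377,-2.495,-1.504,0.521,3.373],"qdot":[-9.921,-0.052,6.375,-3.781,7.159],"eef":[-0.553,0.33,-0.026],"u":[39.21,-37.025,20.866,9.519,-3.045]}
{"k":17,"ang":[-3.562,-2.489,-1.381,0.443,3.508],"qdot":[-8.616,0.828,5.906,-3.173,7.942],"eef":[-0.548,0.324,-0.133],"u":[42.062,-43.073,18.274,10.896,-4.377]}
{"k":18,"ang":[-3.721,-2.466,-1.269,0.381,3.663],"qdot":[-7.242,1.445,5.292,-2.372,8.932],"eef":[-0.534,0.316,-0.239],"u":[44.209,-49.006,16.021,12.179,-5.713]}
{"k":19,"ang":[-3.852,-2.434,-1.17,0.333,3.835],"qdot":[-5.91,1.769,4.643,-2.113,9.061],"eef":[-0.511,0.305,-0.341],"u":[45.664,-54.678,13.485,13.434,-6.791]}
{"k":20,"ang":[-3.958,-2.398,-1.084,0.292,4.015],"qdot":[-4.735,1.876,4.008,-1.894,9.195],"eef":[-0.482,0.292,-0.439],"u":[45.979,-59.256,10.659,14.435,-7.732]}
{"k":21,"ang":[-4.043,-2.361,-1.01,0.254,4.196],"qdot":[-3.739,1.818,3.403,-1.902,9.006],"eef":[-0.446,0.28,-0.531],"u":[45.588,-62.332,7.821,15.132,-8.376]}
{"k":22,"ang":[-4.109,-2.326,-0.948,0.215,4.373],"qdot":[-2.916,1.664,2.838,-2.037,8.639],"eef":[-0.407,0.267,-0.615],"u":[44.553,-63.697,5.201,15.451,-8.686]}
{"k":23,"ang":[-4.16,-2.294,-0.896,0.173,4.541],"qdot":[-2.239,1.47,2.32,-2.273,8.11],"eef":[-0.364,0.254,-0.691],"u":[42.977,-63.397,2.963,15.383,-8.634]}
{"k":24,"ang":[-4.2,-2.267,-0.855,0.125,4.698],"qdot":[-1.679,1.275,1.858,-2.572,7.441],"eef":[-0.319,0.241,-0.757],"u":[40.912,-61.636,1.204,14.957,-8.243]}
{"k":25,"ang":[-4.228,-2.243,-0.822,0.071,4.84],"qdot":[-1.209,1.107,1.456,-2.886,6.657],"eef":[-0.275,0.229,-0.815],"u":[38.392,-58.724,-0.035,14.227,-7.575]}
{"k":26,"ang":[-4.249,-2.222,-0.796,0.011,4.966],"qdot":[-0.812,0.979,1.12,-3.159,5.798],"eef":[-0.233,0.218,-0.863],"u":[35.456,-55.019,-0.757,13.261,-6.72]}
{"k":27,"ang":[-4.262,-2.204,-0.777,-0.054,5.075],"qdot":[-0.476,0.895,0.849,-3.339,4.915],"eef":[-0.193,0.207,-0.904],"u":[32.173,-50.889,-1.002,12.132,-5.777]}
{"k":28,"ang":[-4.268,-2.186,-0.762,-0.121,5.166],"qdot":[-0.197,0.848,0.642,-3.391,4.063],"eef":[-0.157,0.198,-0.938],"u":[28.643,-46.667,-0.843,10.91,-4.838]}
{"k":29,"ang":[-4.27,-2.17,-0.751,-0.188,5.241],"qdot":[0.03,0.831,0.491,-3.301,3.292],"eef":[-0.125,0.19,-0.965],"u":[24.995,-42.618,-0.374,9.664,-3.97]}
{"k":30,"ang":[-4.268,-2.153,-0.742,-0.251,5.301],"qdot":[0.208,0.829,0.387,-3.083,2.639],"eef":[-0.097,0.184,-0.988]}
{"summary": "final ang (rad): -4.268 -2.153 -0.742 -0.251 5.301"}


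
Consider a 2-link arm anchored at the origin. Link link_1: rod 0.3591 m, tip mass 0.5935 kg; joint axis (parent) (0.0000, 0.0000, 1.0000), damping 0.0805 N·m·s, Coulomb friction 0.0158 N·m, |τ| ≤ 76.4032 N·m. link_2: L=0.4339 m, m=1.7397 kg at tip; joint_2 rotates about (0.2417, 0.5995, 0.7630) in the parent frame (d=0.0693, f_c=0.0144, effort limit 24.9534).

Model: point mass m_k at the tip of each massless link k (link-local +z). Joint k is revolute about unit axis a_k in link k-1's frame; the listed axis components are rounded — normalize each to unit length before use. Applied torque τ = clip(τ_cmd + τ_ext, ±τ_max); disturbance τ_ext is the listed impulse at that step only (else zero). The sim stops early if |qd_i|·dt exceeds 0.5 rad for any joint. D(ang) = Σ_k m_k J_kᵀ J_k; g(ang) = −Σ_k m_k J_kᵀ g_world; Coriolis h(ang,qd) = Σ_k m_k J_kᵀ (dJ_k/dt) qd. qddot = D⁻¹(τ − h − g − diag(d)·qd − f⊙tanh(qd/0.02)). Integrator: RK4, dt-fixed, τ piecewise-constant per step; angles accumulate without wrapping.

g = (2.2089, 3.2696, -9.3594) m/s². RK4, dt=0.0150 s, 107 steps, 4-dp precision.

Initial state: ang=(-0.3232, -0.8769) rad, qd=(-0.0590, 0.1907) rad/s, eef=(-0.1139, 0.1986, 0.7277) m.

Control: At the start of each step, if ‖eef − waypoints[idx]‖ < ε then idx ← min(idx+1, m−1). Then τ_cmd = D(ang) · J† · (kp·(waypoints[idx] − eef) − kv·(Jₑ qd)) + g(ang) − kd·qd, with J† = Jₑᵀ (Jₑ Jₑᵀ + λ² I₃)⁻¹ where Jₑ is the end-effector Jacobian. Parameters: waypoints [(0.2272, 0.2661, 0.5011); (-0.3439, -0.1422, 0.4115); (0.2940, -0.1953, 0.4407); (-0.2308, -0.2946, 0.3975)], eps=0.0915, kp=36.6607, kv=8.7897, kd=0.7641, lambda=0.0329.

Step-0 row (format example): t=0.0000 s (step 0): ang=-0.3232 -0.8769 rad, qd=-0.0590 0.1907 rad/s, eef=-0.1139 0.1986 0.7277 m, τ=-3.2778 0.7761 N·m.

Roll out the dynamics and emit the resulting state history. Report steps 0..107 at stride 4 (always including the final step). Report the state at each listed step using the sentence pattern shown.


t=0.0600 s (step 4): ang=-0.3935 -0.8801 rad, qd=-1.8749 -0.3325 rad/s, eef=-0.0997 0.2069 0.7272 m, τ=-0.2134 2.2109 N·m.
t=0.1200 s (step 8): ang=-0.5167 -0.9174 rad, qd=-2.1015 -0.8942 rad/s, eef=-0.0727 0.2266 0.7219 m, τ=0.5565 3.1807 N·m.
t=0.1800 s (step 12): ang=-0.6372 -0.9837 rad, qd=-1.8871 -1.2892 rad/s, eef=-0.0408 0.2490 0.7121 m, τ=0.7255 3.8414 N·m.
t=0.2400 s (step 16): ang=-0.7416 -1.0683 rad, qd=-1.5892 -1.5060 rad/s, eef=-0.0059 0.2696 0.6990 m, τ=0.7801 4.2818 N·m.
t=0.3000 s (step 20): ang=-0.8282 -1.1615 rad, qd=-1.3017 -1.5818 rad/s, eef=0.0301 0.2862 0.6838 m, τ=0.8209 4.5554 N·m.
t=0.3600 s (step 24): ang=-0.8985 -1.2560 rad, qd=-1.0472 -1.5545 rad/s, eef=0.0656 0.2977 0.6678 m, τ=0.8486 4.6905 N·m.
t=0.4200 s (step 28): ang=-0.9546 -1.3467 rad, qd=-0.8293 -1.4583 rad/s, eef=0.0988 0.3045 0.6520 m, τ=0.8473 4.7115 N·m.
t=0.4800 s (step 32): ang=-0.9987 -1.4302 rad, qd=-0.6452 -1.3225 rad/s, eef=0.1286 0.3073 0.6371 m, τ=0.8079 4.6459 N·m.
t=0.5400 s (step 36): ang=-1.0326 -1.5051 rad, qd=-0.4909 -1.1706 rad/s, eef=0.1544 0.3074 0.6236 m, τ=0.7312 4.5230 N·m.
t=0.6000 s (step 40): ang=-1.0581 -1.5708 rad, qd=-0.3621 -1.0194 rad/s, eef=0.1760 0.3057 0.6117 m, τ=0.6258 4.3690 N·m.
t=0.6600 s (step 44): ang=-1.0765 -1.6277 rad, qd=-0.2555 -0.8789 rad/s, eef=0.1937 0.3034 0.6014 m, τ=0.5036 4.2042 N·m.
t=0.7200 s (step 48): ang=-1.0892 -1.6766 rad, qd=-0.1683 -0.7544 rad/s, eef=0.2081 0.3008 0.5926 m, τ=0.3765 4.0426 N·m.
t=0.7800 s (step 52): ang=-1.0971 -1.7186 rad, qd=-0.0982 -0.6470 rad/s, eef=0.2194 0.2985 0.5850 m, τ=5.4134 10.0222 N·m.
t=0.8400 s (step 56): ang=-1.0990 -1.6912 rad, qd=0.1291 1.1775 rad/s, eef=0.2141 0.2986 0.5899 m, τ=2.9591 6.3487 N·m.
t=0.9000 s (step 60): ang=-1.0774 -1.6030 rad, qd=0.5975 1.6694 rad/s, eef=0.1887 0.3029 0.6059 m, τ=1.8217 5.3876 N·m.
t=0.9600 s (step 64): ang=-1.0276 -1.4974 rad, qd=1.0629 1.8191 rad/s, eef=0.1512 0.3077 0.6250 m, τ=1.4288 5.1808 N·m.
t=1.0200 s (step 68): ang=-0.9496 -1.3874 rad, qd=1.5419 1.8263 rad/s, eef=0.1050 0.3092 0.6448 m, τ=1.3505 5.1463 N·m.
t=1.0800 s (step 72): ang=-0.8418 -1.2805 rad, qd=2.0552 1.7190 rad/s, eef=0.0526 0.3046 0.6636 m, τ=1.3616 5.0714 N·m.
t=1.1400 s (step 76): ang=-0.7027 -1.1836 rad, qd=2.5790 1.4903 rad/s, eef=-0.0032 0.2919 0.6802 m, τ=1.3667 4.8690 N·m.
t=1.2000 s (step 80): ang=-0.5335 -1.1042 rad, qd=3.0396 1.1396 rad/s, eef=-0.0590 0.2704 0.6933 m, τ=1.3513 4.5221 N·m.
t=1.2600 s (step 84): ang=-0.3411 -1.0490 rad, qd=3.3394 0.6935 rad/s, eef=-0.1110 0.2415 0.7021 m, τ=1.3466 4.0760 N·m.
t=1.3200 s (step 88): ang=-0.1372 -1.0220 rad, qd=3.4175 0.2060 rad/s, eef=-0.1567 0.2078 0.7063 m, τ=1.3843 3.6239 N·m.
t=1.3800 s (step 92): ang=0.0649 -1.0238 rad, qd=3.2921 -0.2539 rad/s, eef=-0.1954 0.1725 0.7060 m, τ=1.4621 3.2485 N·m.
t=1.4400 s (step 96): ang=0.2555 -1.0513 rad, qd=3.0455 -0.6476 rad/s, eef=-0.2278 0.1379 0.7017 m, τ=1.5439 3.0125 N·m.
t=1.5000 s (step 100): ang=0.4296 -1.0998 rad, qd=2.7528 -0.9531 rad/s, eef=-0.2551 0.1052 0.6940 m, τ=1.6064 2.9146 N·m.
t=1.5600 s (step 104): ang=0.5859 -1.1638 rad, qd=2.4609 -1.1639 rad/s, eef=-0.2783 0.0748 0.6835 m, τ=1.6397 2.9112 N·m.
t=1.6050 s (step 107): ang=0.6920 -1.2186 rad, qd=2.2555 -1.2644 rad/s, eef=-0.2934 0.0536 0.6742 m.


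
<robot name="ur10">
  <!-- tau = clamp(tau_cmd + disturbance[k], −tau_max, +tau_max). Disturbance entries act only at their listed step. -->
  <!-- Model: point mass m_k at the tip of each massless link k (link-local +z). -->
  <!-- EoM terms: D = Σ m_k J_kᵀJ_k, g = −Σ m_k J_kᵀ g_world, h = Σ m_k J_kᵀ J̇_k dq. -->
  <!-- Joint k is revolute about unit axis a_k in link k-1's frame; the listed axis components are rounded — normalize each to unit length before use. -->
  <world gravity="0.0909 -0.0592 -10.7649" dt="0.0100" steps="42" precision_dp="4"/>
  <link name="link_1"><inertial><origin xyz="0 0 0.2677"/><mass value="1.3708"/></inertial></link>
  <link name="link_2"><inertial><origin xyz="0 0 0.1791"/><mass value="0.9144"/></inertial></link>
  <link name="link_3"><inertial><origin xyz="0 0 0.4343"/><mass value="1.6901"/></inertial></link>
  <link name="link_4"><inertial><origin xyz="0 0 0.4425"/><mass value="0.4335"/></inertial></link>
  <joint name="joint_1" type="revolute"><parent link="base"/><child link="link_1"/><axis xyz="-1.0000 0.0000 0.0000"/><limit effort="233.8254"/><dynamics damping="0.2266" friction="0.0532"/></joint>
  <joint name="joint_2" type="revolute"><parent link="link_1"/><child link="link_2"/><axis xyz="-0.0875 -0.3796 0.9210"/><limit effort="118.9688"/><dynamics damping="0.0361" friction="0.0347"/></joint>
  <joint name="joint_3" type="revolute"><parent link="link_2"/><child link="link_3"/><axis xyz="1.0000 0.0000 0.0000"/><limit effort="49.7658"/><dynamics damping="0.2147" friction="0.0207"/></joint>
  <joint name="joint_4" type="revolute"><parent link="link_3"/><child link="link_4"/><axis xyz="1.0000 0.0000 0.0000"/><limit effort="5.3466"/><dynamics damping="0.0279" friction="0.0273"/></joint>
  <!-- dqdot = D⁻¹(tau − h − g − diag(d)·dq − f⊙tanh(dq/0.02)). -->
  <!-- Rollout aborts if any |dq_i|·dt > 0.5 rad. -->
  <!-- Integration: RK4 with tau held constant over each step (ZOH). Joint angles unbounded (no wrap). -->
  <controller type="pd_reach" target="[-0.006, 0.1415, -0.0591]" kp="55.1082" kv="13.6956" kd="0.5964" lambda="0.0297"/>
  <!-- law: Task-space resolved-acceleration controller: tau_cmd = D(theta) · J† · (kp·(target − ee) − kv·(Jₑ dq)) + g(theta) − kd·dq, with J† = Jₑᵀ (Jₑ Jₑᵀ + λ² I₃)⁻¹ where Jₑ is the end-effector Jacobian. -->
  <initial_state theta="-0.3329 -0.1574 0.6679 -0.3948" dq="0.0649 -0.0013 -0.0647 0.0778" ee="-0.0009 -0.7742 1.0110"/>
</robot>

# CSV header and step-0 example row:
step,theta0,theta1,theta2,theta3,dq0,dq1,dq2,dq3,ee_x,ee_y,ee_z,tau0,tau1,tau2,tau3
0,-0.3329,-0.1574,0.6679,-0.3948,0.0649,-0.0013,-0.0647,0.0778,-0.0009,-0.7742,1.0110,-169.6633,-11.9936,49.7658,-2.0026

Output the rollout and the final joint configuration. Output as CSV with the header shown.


step,theta0,theta1,theta2,theta3,dq0,dq1,dq2,dq3,ee_x,ee_y,ee_z,tau0,tau1,tau2,tau3
1,-0.3404,-0.1878,0.6590,-0.4080,-1.5330,-6.1587,-1.6722,-2.7255,0.0012,-0.7739,1.0121,-149.7085,-8.2403,49.7658,-0.3565
2,-0.3612,-0.2593,0.6405,-0.4489,-2.6036,-7.8924,-1.9648,-5.4592,0.0094,-0.7746,1.0125,-101.3106,-5.1103,49.7658,0.8618
3,-0.3884,-0.3263,0.6282,-0.5172,-2.8761,-5.3705,-0.5472,-8.1617,0.0236,-0.7754,1.0087,-63.2355,-3.8034,49.7658,1.8134
4,-0.4163,-0.3673,0.6329,-0.6109,-2.7402,-2.9816,1.3968,-10.5037,0.0385,-0.7749,0.9994,-38.8831,-2.8734,48.7312,2.2936
5,-0.4420,-0.3893,0.6573,-0.7257,-2.4069,-1.5360,3.4223,-12.3950,0.0504,-0.7722,0.9837,-19.1693,-1.8345,30.4411,2.4211
6,-0.4654,-0.4014,0.6967,-0.8530,-2.2835,-0.9256,4.4438,-13.0124,0.0586,-0.7677,0.9620,-0.8221,-0.6702,15.4617,1.8794
7,-0.4881,-0.4091,0.7433,-0.9825,-2.2645,-0.6263,4.8677,-12.8789,0.0643,-0.7625,0.9353,14.1644,0.2867,4.3308,1.1113
8,-0.5108,-0.4145,0.7924,-1.1088,-2.2877,-0.4633,4.9587,-12.3683,0.0680,-0.7570,0.9051,25.4470,0.9637,-3.4790,0.3573
9,-0.5339,-0.4186,0.8416,-1.2291,-2.3212,-0.3612,4.8759,-11.7064,0.0703,-0.7514,0.8725,33.4650,1.3866,-8.7460,-0.2769
10,-0.5573,-0.4219,0.8895,-1.3427,-2.3504,-0.2851,4.7084,-11.0150,0.0716,-0.7457,0.8386,38.8799,1.6133,-12.1683,-0.7610
11,-0.5809,-0.4244,0.9355,-1.4495,-2.3696,-0.2193,4.5042,-10.3533,0.0722,-0.7397,0.8041,42.3219,1.7014,-14.2862,-1.0998
12,-0.6046,-0.4263,0.9795,-1.5499,-2.3780,-0.1567,4.2881,-9.7465,0.0722,-0.7333,0.7696,44.3115,1.6977,-15.4953,-1.3123
13,-0.6284,-0.4276,1.0213,-1.6446,-2.3763,-0.0944,4.0726,-9.2022,0.0718,-0.7263,0.7354,45.2534,1.6366,-16.0789,-1.4208
14,-0.6521,-0.4282,1.0609,-1.7341,-2.3662,-0.0318,3.8634,-8.7194,0.0711,-0.7187,0.7020,45.4549,1.5420,-16.2385,-1.4468
15,-0.6757,-0.4282,1.0985,-1.8192,-2.3498,0.0279,3.6619,-8.2928,0.0701,-0.7104,0.6695,45.1547,1.4325,-16.1162,-1.4088
16,-0.6991,-0.4277,1.1342,-1.9002,-2.3285,0.0847,3.4683,-7.9160,0.0690,-0.7013,0.6379,44.5220,1.3169,-15.8134,-1.3227
17,-0.7223,-0.4266,1.1679,-1.9776,-2.3034,0.1422,3.2830,-7.5819,0.0677,-0.6915,0.6075,43.6734,1.1957,-15.4045,-1.2015
18,-0.7452,-0.4249,1.1999,-2.0519,-2.2757,0.1995,3.1046,-7.2839,0.0663,-0.6810,0.5782,42.7072,1.0706,-14.9416,-1.0556
19,-0.7678,-0.4226,1.2300,-2.1234,-2.2461,0.2553,2.9317,-7.0165,0.0648,-0.6697,0.5501,41.6977,0.9407,-14.4613,-0.8933
20,-0.7901,-0.4198,1.2585,-2.1923,-2.2151,0.3085,2.7627,-6.7744,0.0633,-0.6578,0.5232,40.7016,0.8032,-13.9897,-0.7210
21,-0.8121,-0.4164,1.2853,-2.2589,-2.1831,0.3580,2.5963,-6.5533,0.0616,-0.6453,0.4974,39.7621,0.6542,-13.5446,-0.5437
22,-0.8337,-0.4126,1.3105,-2.3234,-2.1499,0.4027,2.4315,-6.3494,0.0599,-0.6323,0.4727,38.9124,0.4888,-13.1374,-0.3654
23,-0.8551,-0.4084,1.3340,-2.3859,-2.1152,0.4414,2.2673,-6.1596,0.0582,-0.6187,0.4492,38.1776,0.3018,-12.7748,-0.1889
24,-0.8760,-0.4039,1.3558,-2.4466,-2.0784,0.4726,2.1033,-5.9812,0.0563,-0.6048,0.4267,37.5756,0.0879,-12.4593,-0.0164
25,-0.8966,-0.3990,1.3760,-2.5056,-2.0385,0.4951,1.9393,-5.8121,0.0545,-0.5905,0.4052,37.1182,-0.1573,-12.1899,0.1506
26,-0.9168,-0.3940,1.3946,-2.5628,-1.9947,0.5072,1.7754,-5.6504,0.0525,-0.5759,0.3848,36.8109,-0.4372,-11.9626,0.3112
27,-0.9365,-0.3890,1.4115,-2.6186,-1.9456,0.5074,1.6121,-5.4947,0.0506,-0.5611,0.3652,36.6531,-0.7542,-11.7708,0.4648
28,-0.9557,-0.3839,1.4268,-2.6727,-1.8900,0.4942,1.4503,-5.3439,0.0485,-0.5462,0.3466,36.6387,-1.1090,-11.6063,0.6110
29,-0.9743,-0.3792,1.4406,-2.7254,-1.8267,0.4660,1.2912,-5.1971,0.0465,-0.5311,0.3288,36.7567,-1.5015,-11.4592,0.7500
30,-0.9922,-0.3747,1.4527,-2.7767,-1.7543,0.4214,1.1363,-5.0538,0.0444,-0.5160,0.3118,36.9921,-1.9313,-11.3192,0.8817
31,-1.0093,-0.3708,1.4633,-2.8265,-1.6718,0.3588,0.9872,-4.9137,0.0423,-0.5009,0.2956,37.3270,-2.3986,-11.1751,1.0067
32,-1.0256,-0.3676,1.4725,-2.8749,-1.5781,0.2768,0.8459,-4.7768,0.0401,-0.4858,0.2801,37.7420,-2.9061,-11.0149,1.1251
33,-1.0409,-0.3654,1.4803,-2.9220,-1.4727,0.1738,0.7141,-4.6431,0.0380,-0.4708,0.2653,38.2163,-3.4603,-10.8242,1.2376
34,-1.0550,-0.3643,1.4868,-2.9678,-1.3550,0.0479,0.5940,-4.5128,0.0358,-0.4559,0.2512,38.7255,-4.0735,-10.5826,1.3443
35,-1.0679,-0.3646,1.4922,-3.0122,-1.2246,-0.1004,0.4883,-4.3862,0.0336,-0.4411,0.2377,39.2349,-4.7730,-10.2587,1.4458
36,-1.0794,-0.3665,1.4967,-3.0555,-1.0820,-0.2773,0.3991,-4.2636,0.0314,-0.4265,0.2249,39.6886,-5.5778,-9.7970,1.5420
37,-1.0895,-0.3703,1.5003,-3.0975,-0.9278,-0.4881,0.3301,-4.1453,0.0292,-0.4121,0.2126,39.9838,-6.5186,-9.1030,1.6331
38,-1.0979,-0.3764,1.5034,-3.1384,-0.7635,-0.7385,0.2869,-4.0314,0.0269,-0.3980,0.2009,39.9182,-7.6274,-8.0095,1.7185
39,-1.1047,-0.3853,1.5062,-3.1781,-0.5918,-1.0352,0.2789,-3.9219,0.0246,-0.3841,0.1898,39.0982,-8.9079,-6.2300,1.7977
40,-1.1098,-0.3974,1.5092,-3.2168,-0.4178,-1.3843,0.3219,-3.8166,0.0222,-0.3705,0.1792,36.8104,-10.2706,-3.3190,1.8690
41,-1.1131,-0.4133,1.5131,-3.2545,-0.2522,-1.7861,0.4409,-3.7146,0.0197,-0.3571,0.1692,31.9865,-11.4093,1.2447,1.9299
42,-1.1149,-0.4333,1.5186,-3.2911,-0.1135,-2.2249,0.6712,-3.6147,0.0171,-0.3440,0.1598,,,,
# final theta (rad): -1.1149 -0.4333 1.5186 -3.2911


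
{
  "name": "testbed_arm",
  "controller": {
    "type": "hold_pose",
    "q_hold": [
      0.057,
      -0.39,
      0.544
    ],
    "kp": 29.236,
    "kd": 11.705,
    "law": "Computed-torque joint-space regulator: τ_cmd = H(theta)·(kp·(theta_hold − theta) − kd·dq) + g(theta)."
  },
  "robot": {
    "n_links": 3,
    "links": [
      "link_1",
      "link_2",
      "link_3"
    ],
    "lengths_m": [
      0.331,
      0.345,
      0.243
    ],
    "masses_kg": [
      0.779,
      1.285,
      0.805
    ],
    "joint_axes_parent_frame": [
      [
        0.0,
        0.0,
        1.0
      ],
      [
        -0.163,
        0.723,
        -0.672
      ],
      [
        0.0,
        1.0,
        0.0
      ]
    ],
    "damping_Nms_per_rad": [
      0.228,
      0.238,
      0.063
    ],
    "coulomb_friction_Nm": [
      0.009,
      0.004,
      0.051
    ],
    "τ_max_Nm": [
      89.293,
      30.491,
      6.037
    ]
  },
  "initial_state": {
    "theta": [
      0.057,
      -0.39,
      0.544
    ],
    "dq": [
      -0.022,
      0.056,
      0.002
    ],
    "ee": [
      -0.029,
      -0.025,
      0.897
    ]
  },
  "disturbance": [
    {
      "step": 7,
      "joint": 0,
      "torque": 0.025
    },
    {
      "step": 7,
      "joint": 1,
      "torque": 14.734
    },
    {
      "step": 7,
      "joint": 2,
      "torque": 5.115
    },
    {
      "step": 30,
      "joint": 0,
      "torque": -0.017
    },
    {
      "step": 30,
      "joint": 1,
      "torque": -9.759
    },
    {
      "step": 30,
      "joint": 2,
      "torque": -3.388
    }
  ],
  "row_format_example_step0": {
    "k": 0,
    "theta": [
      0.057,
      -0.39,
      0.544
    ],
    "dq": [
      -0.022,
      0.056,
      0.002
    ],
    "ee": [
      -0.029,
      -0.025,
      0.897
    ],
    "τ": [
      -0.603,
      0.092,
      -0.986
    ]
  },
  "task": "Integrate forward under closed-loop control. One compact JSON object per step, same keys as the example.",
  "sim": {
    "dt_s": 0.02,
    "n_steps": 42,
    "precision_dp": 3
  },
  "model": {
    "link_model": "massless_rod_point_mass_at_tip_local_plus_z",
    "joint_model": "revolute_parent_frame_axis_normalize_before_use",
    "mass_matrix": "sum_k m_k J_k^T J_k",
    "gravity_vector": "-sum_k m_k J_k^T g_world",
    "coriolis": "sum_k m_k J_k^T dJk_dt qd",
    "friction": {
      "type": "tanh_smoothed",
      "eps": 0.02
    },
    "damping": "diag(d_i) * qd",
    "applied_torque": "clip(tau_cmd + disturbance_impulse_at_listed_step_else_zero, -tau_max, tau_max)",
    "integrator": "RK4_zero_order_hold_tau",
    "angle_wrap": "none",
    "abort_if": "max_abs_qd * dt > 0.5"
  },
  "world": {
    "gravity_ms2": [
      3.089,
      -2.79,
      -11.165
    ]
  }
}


{"k":1,"theta":[0.057,-0.389,0.544],"dq":[-0.007,0.042,0.002],"ee":[-0.029,-0.025,0.897],"\u03c4":[-0.603,0.115,-0.978]}
{"k":2,"theta":[0.057,-0.388,0.544],"dq":[-0.003,0.03,0.002],"ee":[-0.029,-0.025,0.897],"\u03c4":[-0.601,0.134,-0.971]}
{"k":3,"theta":[0.057,-0.388,0.544],"dq":[-0.001,0.022,0.002],"ee":[-0.029,-0.025,0.897],"\u03c4":[-0.6,0.15,-0.966]}
{"k":4,"theta":[0.057,-0.387,0.544],"dq":[-0.001,0.015,0.001],"ee":[-0.028,-0.025,0.897],"\u03c4":[-0.599,0.163,-0.961]}
{"k":5,"theta":[0.057,-0.387,0.544],"dq":[-0.0,0.009,0.001],"ee":[-0.028,-0.025,0.897],"\u03c4":[-0.599,0.174,-0.957]}
{"k":6,"theta":[0.057,-0.387,0.544],"dq":[-0.0,0.005,0.001],"ee":[-0.028,-0.025,0.897],"\u03c4":[-0.598,0.182,-0.954]}
{"k":7,"theta":[0.057,-0.387,0.544],"dq":[-0.0,0.002,0.0],"ee":[-0.028,-0.025,0.897],"\u03c4":[-0.573,14.923,4.163]}
{"k":8,"theta":[0.056,-0.374,0.544],"dq":[-0.061,1.322,0.031],"ee":[-0.023,-0.023,0.897],"\u03c4":[-0.571,-3.404,-2.198]}
{"k":9,"theta":[0.055,-0.351,0.545],"dq":[-0.115,0.979,0.043],"ee":[-0.014,-0.02,0.897],"\u03c4":[-0.513,-2.851,-1.997]}
{"k":10,"theta":[0.052,-0.334,0.546],"dq":[-0.102,0.714,0.035],"ee":[-0.007,-0.018,0.898],"\u03c4":[-0.473,-2.398,-1.83]}
{"k":11,"theta":[0.051,-0.322,0.546],"dq":[-0.067,0.507,0.02],"ee":[-0.002,-0.016,0.898],"\u03c4":[-0.445,-2.024,-1.691]}
{"k":12,"theta":[0.05,-0.313,0.547],"dq":[-0.035,0.342,0.011],"ee":[0.001,-0.015,0.898],"\u03c4":[-0.425,-1.713,-1.577]}
{"k":13,"theta":[0.05,-0.308,0.547],"dq":[-0.017,0.213,0.008],"ee":[0.003,-0.015,0.898],"\u03c4":[-0.41,-1.454,-1.483]}
{"k":14,"theta":[0.049,-0.304,0.547],"dq":[-0.01,0.111,0.006],"ee":[0.005,-0.014,0.898],"\u03c4":[-0.401,-1.237,-1.406]}
{"k":15,"theta":[0.049,-0.303,0.547],"dq":[-0.004,0.033,0.004],"ee":[0.005,-0.014,0.898],"\u03c4":[-0.396,-1.056,-1.342]}
{"k":16,"theta":[0.049,-0.303,0.547],"dq":[-0.001,-0.025,0.001],"ee":[0.005,-0.014,0.898],"\u03c4":[-0.394,-0.904,-1.289]}
{"k":17,"theta":[0.049,-0.304,0.547],"dq":[0.002,-0.069,-0.001],"ee":[0.005,-0.014,0.898],"\u03c4":[-0.395,-0.777,-1.245]}
{"k":18,"theta":[0.049,-0.305,0.547],"dq":[0.005,-0.102,-0.003],"ee":[0.004,-0.014,0.898],"\u03c4":[-0.398,-0.669,-1.208]}
{"k":19,"theta":[0.05,-0.308,0.547],"dq":[0.006,-0.125,-0.004],"ee":[0.003,-0.015,0.898],"\u03c4":[-0.403,-0.576,-1.177]}
{"k":20,"theta":[0.05,-0.31,0.547],"dq":[0.008,-0.141,-0.005],"ee":[0.002,-0.015,0.898],"\u03c4":[-0.409,-0.497,-1.15]}
{"k":21,"theta":[0.05,-0.313,0.547],"dq":[0.009,-0.152,-0.006],"ee":[0.001,-0.015,0.898],"\u03c4":[-0.416,-0.429,-1.128]}
{"k":22,"theta":[0.05,-0.316,0.547],"dq":[0.009,-0.158,-0.007],"ee":[-0.0,-0.016,0.898],"\u03c4":[-0.423,-0.37,-1.109]}
{"k":23,"theta":[0.05,-0.32,0.546],"dq":[0.01,-0.161,-0.007],"ee":[-0.002,-0.016,0.898],"\u03c4":[-0.431,-0.318,-1.092]}
{"k":24,"theta":[0.05,-0.323,0.546],"dq":[0.01,-0.162,-0.007],"ee":[-0.003,-0.016,0.898],"\u03c4":[-0.438,-0.272,-1.078]}
{"k":25,"theta":[0.05,-0.326,0.546],"dq":[0.01,-0.16,-0.007],"ee":[-0.004,-0.017,0.898],"\u03c4":[-0.446,-0.232,-1.066]}
{"k":26,"theta":[0.05,-0.329,0.546],"dq":[0.009,-0.157,-0.007],"ee":[-0.005,-0.017,0.898],"\u03c4":[-0.454,-0.196,-1.055]}
{"k":27,"theta":[0.05,-0.332,0.546],"dq":[0.009,-0.153,-0.007],"ee":[-0.007,-0.018,0.898],"\u03c4":[-0.461,-0.164,-1.046]}
{"k":28,"theta":[0.051,-0.335,0.546],"dq":[0.009,-0.148,-0.007],"ee":[-0.008,-0.018,0.898],"\u03c4":[-0.469,-0.135,-1.037]}
{"k":29,"theta":[0.051,-0.338,0.546],"dq":[0.008,-0.143,-0.006],"ee":[-0.009,-0.018,0.898],"\u03c4":[-0.476,-0.11,-1.03]}
{"k":30,"theta":[0.051,-0.341,0.546],"dq":[0.008,-0.137,-0.006],"ee":[-0.01,-0.019,0.898],"\u03c4":[-0.5,-9.845,-4.411]}
{"k":31,"theta":[0.052,-0.353,0.545],"dq":[0.078,-1.005,-0.034],"ee":[-0.015,-0.02,0.897],"\u03c4":[-0.505,2.322,-0.188]}
{"k":32,"theta":[0.053,-0.37,0.544],"dq":[0.038,-0.768,-0.055],"ee":[-0.022,-0.022,0.897],"\u03c4":[-0.551,1.979,-0.309]}
{"k":33,"theta":[0.053,-0.384,0.543],"dq":[0.023,-0.587,-0.051],"ee":[-0.027,-0.024,0.897],"\u03c4":[-0.587,1.697,-0.412]}
{"k":34,"theta":[0.053,-0.394,0.543],"dq":[0.016,-0.447,-0.033],"ee":[-0.031,-0.026,0.897],"\u03c4":[-0.615,1.466,-0.5]}
{"k":35,"theta":[0.054,-0.402,0.542],"dq":[0.012,-0.336,-0.017],"ee":[-0.035,-0.027,0.897],"\u03c4":[-0.636,1.276,-0.573]}
{"k":36,"theta":[0.054,-0.408,0.542],"dq":[0.01,-0.247,-0.01],"ee":[-0.037,-0.028,0.896],"\u03c4":[-0.651,1.12,-0.632]}
{"k":37,"theta":[0.054,-0.412,0.542],"dq":[0.009,-0.175,-0.007],"ee":[-0.038,-0.028,0.896],"\u03c4":[-0.662,0.991,-0.679]}
{"k":38,"theta":[0.054,-0.415,0.542],"dq":[0.007,-0.118,-0.005],"ee":[-0.04,-0.029,0.896],"\u03c4":[-0.669,0.884,-0.718]}
{"k":39,"theta":[0.054,-0.417,0.542],"dq":[0.006,-0.074,-0.003],"ee":[-0.04,-0.029,0.896],"\u03c4":[-0.673,0.795,-0.75]}
{"k":40,"theta":[0.054,-0.418,0.541],"dq":[0.004,-0.039,-0.002],"ee":[-0.041,-0.029,0.896],"\u03c4":[-0.676,0.721,-0.776]}
{"k":41,"theta":[0.054,-0.418,0.541],"dq":[0.003,-0.013,-0.001],"ee":[-0.041,-0.029,0.896],"\u03c4":[-0.677,0.659,-0.798]}
{"k":42,"theta":[0.054,-0.419,0.541],"dq":[0.002,0.007,0.0],"ee":[-0.041,-0.029,0.896]}


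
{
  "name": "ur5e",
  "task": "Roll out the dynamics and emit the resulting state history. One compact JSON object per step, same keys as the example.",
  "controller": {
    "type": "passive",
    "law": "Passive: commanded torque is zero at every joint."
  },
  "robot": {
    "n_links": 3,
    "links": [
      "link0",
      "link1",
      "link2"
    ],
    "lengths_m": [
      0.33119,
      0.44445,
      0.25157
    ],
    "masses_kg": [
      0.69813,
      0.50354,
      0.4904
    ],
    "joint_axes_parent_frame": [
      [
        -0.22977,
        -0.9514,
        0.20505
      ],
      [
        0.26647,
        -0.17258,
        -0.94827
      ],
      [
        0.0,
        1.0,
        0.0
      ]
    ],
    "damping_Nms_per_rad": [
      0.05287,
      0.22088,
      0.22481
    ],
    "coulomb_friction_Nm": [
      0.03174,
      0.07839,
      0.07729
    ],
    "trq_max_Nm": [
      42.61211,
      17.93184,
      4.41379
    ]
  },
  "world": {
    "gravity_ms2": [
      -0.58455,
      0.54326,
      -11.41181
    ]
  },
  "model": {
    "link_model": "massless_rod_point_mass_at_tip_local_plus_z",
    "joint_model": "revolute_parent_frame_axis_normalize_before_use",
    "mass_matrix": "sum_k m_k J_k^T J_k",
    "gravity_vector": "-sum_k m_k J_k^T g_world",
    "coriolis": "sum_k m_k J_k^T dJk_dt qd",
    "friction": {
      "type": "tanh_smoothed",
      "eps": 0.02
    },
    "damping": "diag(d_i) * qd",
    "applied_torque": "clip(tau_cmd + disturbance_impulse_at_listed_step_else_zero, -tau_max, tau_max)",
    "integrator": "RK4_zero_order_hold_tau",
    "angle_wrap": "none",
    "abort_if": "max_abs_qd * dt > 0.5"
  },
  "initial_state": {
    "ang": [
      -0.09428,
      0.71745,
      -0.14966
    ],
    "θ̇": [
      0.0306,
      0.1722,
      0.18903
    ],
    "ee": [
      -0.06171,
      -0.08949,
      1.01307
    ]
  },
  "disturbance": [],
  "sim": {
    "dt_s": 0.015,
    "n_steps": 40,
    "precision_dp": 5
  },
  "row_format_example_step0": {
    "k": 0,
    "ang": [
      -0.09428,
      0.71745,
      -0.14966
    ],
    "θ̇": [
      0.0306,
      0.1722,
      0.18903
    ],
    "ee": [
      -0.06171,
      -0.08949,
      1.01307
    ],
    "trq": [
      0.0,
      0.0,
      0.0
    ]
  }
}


{"k":1,"ang":[-0.09429,0.72199,-0.14878],"\u03b8\u0307":[-0.02298,0.40436,-0.03696],"ee":[-0.06238,-0.08979,1.01296],"trq":[0.0,0.0,0.0]}
{"k":2,"ang":[-0.09477,0.72902,-0.14992],"\u03b8\u0307":[-0.03817,0.52352,-0.10973],"ee":[-0.06345,-0.08992,1.01274],"trq":[0.0,0.0,0.0]}
{"k":3,"ang":[-0.09539,0.7375,-0.15199],"\u03b8\u0307":[-0.04414,0.60107,-0.1639],"ee":[-0.06482,-0.08995,1.01246],"trq":[0.0,0.0,0.0]}
{"k":4,"ang":[-0.09606,0.74692,-0.15477],"\u03b8\u0307":[-0.04412,0.65231,-0.20588],"ee":[-0.06645,-0.08987,1.01213],"trq":[0.0,0.0,0.0]}
{"k":5,"ang":[-0.0967,0.75698,-0.15812],"\u03b8\u0307":[-0.04002,0.68643,-0.23957],"ee":[-0.06832,-0.08967,1.01176],"trq":[0.0,0.0,0.0]}
{"k":6,"ang":[-0.09725,0.76746,-0.16193],"\u03b8\u0307":[-0.03309,0.70936,-0.26772],"ee":[-0.07042,-0.08935,1.01135],"trq":[0.0,0.0,0.0]}
{"k":7,"ang":[-0.09768,0.77823,-0.16614],"\u03b8\u0307":[-0.02423,0.72521,-0.29231],"ee":[-0.07274,-0.08891,1.01091],"trq":[0.0,0.0,0.0]}
{"k":8,"ang":[-0.09797,0.7892,-0.17069],"\u03b8\u0307":[-0.01415,0.73724,-0.3149],"ee":[-0.07528,-0.08833,1.01045],"trq":[0.0,0.0,0.0]}
{"k":9,"ang":[-0.0981,0.80034,-0.17558],"\u03b8\u0307":[-0.00359,0.74852,-0.33688],"ee":[-0.07804,-0.08762,1.00995],"trq":[0.0,0.0,0.0]}
{"k":10,"ang":[-0.09808,0.81166,-0.1808],"\u03b8\u0307":[0.00704,0.76072,-0.35912],"ee":[-0.08101,-0.08678,1.00941],"trq":[0.0,0.0,0.0]}
{"k":11,"ang":[-0.09789,0.82316,-0.18635],"\u03b8\u0307":[0.01804,0.77251,-0.38155],"ee":[-0.0842,-0.0858,1.00884],"trq":[0.0,0.0,0.0]}
{"k":12,"ang":[-0.09753,0.83482,-0.19225],"\u03b8\u0307":[0.03004,0.78133,-0.40375],"ee":[-0.08761,-0.08467,1.00823],"trq":[0.0,0.0,0.0]}
{"k":13,"ang":[-0.09698,0.84658,-0.19847],"\u03b8\u0307":[0.0434,0.78595,-0.42559],"ee":[-0.09124,-0.08339,1.00757],"trq":[0.0,0.0,0.0]}
{"k":14,"ang":[-0.09622,0.85838,-0.20501],"\u03b8\u0307":[0.05816,0.78665,-0.4473],"ee":[-0.0951,-0.08196,1.00687],"trq":[0.0,0.0,0.0]}
{"k":15,"ang":[-0.09523,0.87017,-0.21189],"\u03b8\u0307":[0.07422,0.78424,-0.46922],"ee":[-0.09919,-0.08037,1.00612],"trq":[0.0,0.0,0.0]}
{"k":16,"ang":[-0.09399,0.8819,-0.21909],"\u03b8\u0307":[0.0915,0.77946,-0.49164],"ee":[-0.10351,-0.07861,1.00532],"trq":[0.0,0.0,0.0]}
{"k":17,"ang":[-0.09248,0.89354,-0.22664],"\u03b8\u0307":[0.10993,0.77283,-0.51481],"ee":[-0.10808,-0.07668,1.00445],"trq":[0.0,0.0,0.0]}
{"k":18,"ang":[-0.09069,0.90507,-0.23454],"\u03b8\u0307":[0.12952,0.76463,-0.53891],"ee":[-0.11291,-0.07458,1.00352],"trq":[0.0,0.0,0.0]}
{"k":19,"ang":[-0.08859,0.91647,-0.24281],"\u03b8\u0307":[0.15029,0.75501,-0.56411],"ee":[-0.11801,-0.07229,1.00252],"trq":[0.0,0.0,0.0]}
{"k":20,"ang":[-0.08617,0.92772,-0.25147],"\u03b8\u0307":[0.17228,0.74409,-0.59056],"ee":[-0.12339,-0.06982,1.00143],"trq":[0.0,0.0,0.0]}
{"k":21,"ang":[-0.08341,0.93879,-0.26054],"\u03b8\u0307":[0.19554,0.7319,-0.61837],"ee":[-0.12907,-0.06716,1.00025],"trq":[0.0,0.0,0.0]}
{"k":22,"ang":[-0.0803,0.94967,-0.27003],"\u03b8\u0307":[0.22013,0.71851,-0.64766],"ee":[-0.13505,-0.0643,0.99897],"trq":[0.0,0.0,0.0]}
{"k":23,"ang":[-0.0768,0.96034,-0.27997],"\u03b8\u0307":[0.24612,0.70394,-0.67853],"ee":[-0.14135,-0.06124,0.99757],"trq":[0.0,0.0,0.0]}
{"k":24,"ang":[-0.07291,0.97078,-0.29039],"\u03b8\u0307":[0.27356,0.68824,-0.71109],"ee":[-0.148,-0.05797,0.99604],"trq":[0.0,0.0,0.0]}
{"k":25,"ang":[-0.06859,0.98098,-0.30131],"\u03b8\u0307":[0.30254,0.67146,-0.74542],"ee":[-0.15499,-0.05449,0.99436],"trq":[0.0,0.0,0.0]}
{"k":26,"ang":[-0.06382,0.99092,-0.31276],"\u03b8\u0307":[0.33313,0.65364,-0.7816],"ee":[-0.16237,-0.05079,0.99252],"trq":[0.0,0.0,0.0]}
{"k":27,"ang":[-0.05859,1.00058,-0.32477],"\u03b8\u0307":[0.36541,0.63484,-0.8197],"ee":[-0.17013,-0.04687,0.9905],"trq":[0.0,0.0,0.0]}
{"k":28,"ang":[-0.05285,1.00996,-0.33737],"\u03b8\u0307":[0.39948,0.61515,-0.85976],"ee":[-0.1783,-0.04271,0.98828],"trq":[0.0,0.0,0.0]}
{"k":29,"ang":[-0.04659,1.01903,-0.35058],"\u03b8\u0307":[0.43542,0.59463,-0.90184],"ee":[-0.18691,-0.03832,0.98583],"trq":[0.0,0.0,0.0]}
{"k":30,"ang":[-0.03978,1.0278,-0.36443],"\u03b8\u0307":[0.47334,0.57339,-0.94595],"ee":[-0.19597,-0.03369,0.98313],"trq":[0.0,0.0,0.0]}
{"k":31,"ang":[-0.03238,1.03623,-0.37896],"\u03b8\u0307":[0.51334,0.55153,-0.99209],"ee":[-0.2055,-0.02882,0.98015],"trq":[0.0,0.0,0.0]}
{"k":32,"ang":[-0.02437,1.04434,-0.3942],"\u03b8\u0307":[0.55555,0.52918,-1.04022],"ee":[-0.21553,-0.0237,0.97685],"trq":[0.0,0.0,0.0]}
{"k":33,"ang":[-0.0157,1.05211,-0.41018],"\u03b8\u0307":[0.60009,0.50648,-1.09031],"ee":[-0.22608,-0.01834,0.9732],"trq":[0.0,0.0,0.0]}
{"k":34,"ang":[-0.00635,1.05953,-0.42692],"\u03b8\u0307":[0.64709,0.48359,-1.14224],"ee":[-0.23718,-0.01272,0.96916],"trq":[0.0,0.0,0.0]}
{"k":35,"ang":[0.00372,1.06661,-0.44446],"\u03b8\u0307":[0.69671,0.4607,-1.19587],"ee":[-0.24883,-0.00686,0.96469],"trq":[0.0,0.0,0.0]}
{"k":36,"ang":[0.01456,1.07335,-0.46281],"\u03b8\u0307":[0.74911,0.438,-1.25103],"ee":[-0.26108,-0.00075,0.95975],"trq":[0.0,0.0,0.0]}
{"k":37,"ang":[0.02621,1.07975,-0.48199],"\u03b8\u0307":[0.80447,0.41571,-1.30745],"ee":[-0.27394,0.0056,0.95427],"trq":[0.0,0.0,0.0]}
{"k":38,"ang":[0.03871,1.08582,-0.50203],"\u03b8\u0307":[0.86298,0.39407,-1.36482],"ee":[-0.28743,0.0122,0.94822],"trq":[0.0,0.0,0.0]}
{"k":39,"ang":[0.05212,1.09158,-0.52294],"\u03b8\u0307":[0.92486,0.37335,-1.42274],"ee":[-0.30158,0.01902,0.94151],"trq":[0.0,0.0,0.0]}
{"k":40,"ang":[0.06648,1.09703,-0.54472],"\u03b8\u0307":[0.99034,0.3538,-1.48074],"ee":[-0.3164,0.02606,0.9341]}


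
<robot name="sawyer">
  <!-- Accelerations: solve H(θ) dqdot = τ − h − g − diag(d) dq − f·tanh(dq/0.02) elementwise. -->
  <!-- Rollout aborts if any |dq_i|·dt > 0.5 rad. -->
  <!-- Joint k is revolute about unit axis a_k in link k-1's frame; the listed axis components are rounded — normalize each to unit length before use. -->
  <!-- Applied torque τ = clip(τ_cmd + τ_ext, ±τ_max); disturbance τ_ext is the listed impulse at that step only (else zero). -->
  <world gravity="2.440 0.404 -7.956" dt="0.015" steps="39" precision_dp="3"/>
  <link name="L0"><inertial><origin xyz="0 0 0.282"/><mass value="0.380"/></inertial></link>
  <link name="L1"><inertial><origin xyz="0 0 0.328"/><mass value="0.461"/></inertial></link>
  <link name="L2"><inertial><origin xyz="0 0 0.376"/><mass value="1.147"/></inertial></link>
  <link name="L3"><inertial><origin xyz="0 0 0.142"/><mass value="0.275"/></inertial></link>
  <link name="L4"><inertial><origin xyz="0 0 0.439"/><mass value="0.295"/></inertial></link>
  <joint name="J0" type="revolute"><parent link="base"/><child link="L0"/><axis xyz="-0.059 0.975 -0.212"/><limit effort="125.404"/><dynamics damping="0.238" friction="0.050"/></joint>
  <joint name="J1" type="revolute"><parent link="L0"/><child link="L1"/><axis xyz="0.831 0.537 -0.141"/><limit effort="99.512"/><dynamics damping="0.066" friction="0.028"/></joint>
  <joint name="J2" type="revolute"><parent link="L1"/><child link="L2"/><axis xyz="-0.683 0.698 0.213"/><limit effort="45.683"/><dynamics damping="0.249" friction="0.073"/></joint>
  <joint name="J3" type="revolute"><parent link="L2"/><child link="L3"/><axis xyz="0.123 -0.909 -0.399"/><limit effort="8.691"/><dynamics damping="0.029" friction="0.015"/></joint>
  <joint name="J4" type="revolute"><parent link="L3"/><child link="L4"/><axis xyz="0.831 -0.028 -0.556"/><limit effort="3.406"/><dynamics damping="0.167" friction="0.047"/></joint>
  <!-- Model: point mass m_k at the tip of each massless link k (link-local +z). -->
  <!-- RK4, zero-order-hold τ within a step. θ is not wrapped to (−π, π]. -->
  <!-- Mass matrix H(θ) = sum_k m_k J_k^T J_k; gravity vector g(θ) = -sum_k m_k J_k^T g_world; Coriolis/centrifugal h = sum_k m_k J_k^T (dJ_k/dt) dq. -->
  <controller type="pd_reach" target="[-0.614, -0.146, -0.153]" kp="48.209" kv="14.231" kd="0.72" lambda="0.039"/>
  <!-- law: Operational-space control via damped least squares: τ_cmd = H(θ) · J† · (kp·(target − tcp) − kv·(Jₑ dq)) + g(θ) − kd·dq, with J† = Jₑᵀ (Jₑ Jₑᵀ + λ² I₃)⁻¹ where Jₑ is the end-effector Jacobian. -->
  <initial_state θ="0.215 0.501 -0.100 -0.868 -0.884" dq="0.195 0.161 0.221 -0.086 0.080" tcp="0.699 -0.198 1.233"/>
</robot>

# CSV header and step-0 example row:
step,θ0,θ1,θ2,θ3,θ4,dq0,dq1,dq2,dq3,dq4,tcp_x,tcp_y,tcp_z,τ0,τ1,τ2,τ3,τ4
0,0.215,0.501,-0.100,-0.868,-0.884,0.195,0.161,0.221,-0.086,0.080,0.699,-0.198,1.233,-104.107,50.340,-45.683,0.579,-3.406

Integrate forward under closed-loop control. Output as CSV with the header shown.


step,θ0,θ1,θ2,θ3,θ4,dq0,dq1,dq2,dq3,dq4,tcp_x,tcp_y,tcp_z,τ0,τ1,τ2,τ3,τ4
1,0.179,0.540,-0.042,-0.863,-0.881,-4.935,4.945,7.298,0.729,0.537,0.699,-0.198,1.223,-78.186,36.221,-45.683,-0.245,-3.406
2,0.098,0.622,0.052,-0.913,-0.886,-5.876,6.118,5.268,-7.023,-0.768,0.684,-0.198,1.201,-51.928,20.420,-32.986,4.847,-1.826
3,0.002,0.721,0.129,-1.009,-0.876,-7.037,7.107,4.999,-5.659,2.253,0.658,-0.204,1.171,-35.541,10.002,-21.662,2.322,-3.406
4,-0.105,0.829,0.188,-1.104,-0.836,-7.284,7.221,2.973,-6.839,3.103,0.624,-0.216,1.141,-18.354,6.873,-11.684,2.240,-2.914
5,-0.216,0.937,0.221,-1.203,-0.783,-7.621,7.250,1.549,-6.224,4.053,0.582,-0.232,1.110,-5.233,6.928,-4.631,1.039,-2.549
6,-0.331,1.044,0.232,-1.298,-0.722,-7.691,6.986,-0.081,-6.344,4.084,0.534,-0.250,1.081,5.113,8.982,0.725,0.796,-1.615
7,-0.447,1.146,0.221,-1.391,-0.661,-7.774,6.666,-1.376,-6.095,3.971,0.481,-0.270,1.053,11.757,11.309,4.419,0.504,-0.805
8,-0.563,1.243,0.192,-1.481,-0.604,-7.774,6.266,-2.530,-6.001,3.615,0.426,-0.292,1.026,15.589,13.420,7.075,0.521,-0.022
9,-0.680,1.334,0.147,-1.569,-0.552,-7.738,5.845,-3.484,-5.904,3.207,0.371,-0.315,0.999,17.107,14.871,8.986,0.630,0.609
10,-0.796,1.419,0.089,-1.656,-0.506,-7.653,5.424,-4.268,-5.848,2.787,0.317,-0.338,0.971,16.990,15.554,10.419,0.813,1.096
11,-0.910,1.498,0.021,-1.743,-0.467,-7.514,5.017,-4.896,-5.836,2.388,0.265,-0.362,0.941,15.778,15.463,11.539,1.033,1.450
12,-1.022,1.570,-0.056,-1.829,-0.433,-7.310,4.639,-5.376,-5.865,2.026,0.216,-0.386,0.910,13.903,14.669,12.437,1.263,1.692
13,-1.131,1.637,-0.139,-1.916,-0.404,-7.039,4.302,-5.709,-5.927,1.709,0.171,-0.409,0.876,11.690,13.290,13.150,1.484,1.839
14,-1.235,1.700,-0.226,-2.005,-0.380,-6.705,4.019,-5.897,-6.004,1.443,0.131,-0.431,0.842,9.378,11.470,13.681,1.679,1.911
15,-1.333,1.759,-0.315,-2.094,-0.360,-6.320,3.798,-5.942,-6.082,1.232,0.095,-0.451,0.806,7.136,9.363,14.016,1.836,1.919
16,-1.426,1.814,-0.403,-2.185,-0.342,-5.903,3.644,-5.851,-6.146,1.075,0.064,-0.468,0.769,5.072,7.116,14.146,1.950,1.876
17,-1.512,1.868,-0.490,-2.276,-0.326,-5.470,3.555,-5.637,-6.188,0.974,0.038,-0.483,0.733,3.251,4.859,14.070,2.021,1.793
18,-1.591,1.921,-0.572,-2.368,-0.311,-5.036,3.523,-5.316,-6.203,0.924,0.016,-0.494,0.697,1.691,2.694,13.802,2.052,1.678
19,-1.664,1.974,-0.649,-2.461,-0.297,-4.609,3.537,-4.902,-6.187,0.924,-0.003,-0.503,0.662,0.385,0.691,13.369,2.050,1.539
20,-1.731,2.027,-0.719,-2.552,-0.283,-4.196,3.582,-4.410,-6.136,0.970,-0.018,-0.508,0.628,-0.697,-1.109,12.807,2.017,1.382
21,-1.792,2.082,-0.781,-2.643,-0.267,-3.799,3.640,-3.853,-6.044,1.059,-0.030,-0.511,0.597,-1.596,-2.686,12.161,1.956,1.213
22,-1.846,2.136,-0.835,-2.732,-0.250,-3.419,3.695,-3.242,-5.900,1.186,-0.040,-0.510,0.567,-2.360,-4.044,11.480,1.868,1.037
23,-1.895,2.192,-0.879,-2.819,-0.231,-3.062,3.729,-2.591,-5.695,1.343,-0.049,-0.508,0.540,-3.036,-5.199,10.813,1.754,0.861
24,-1.939,2.248,-0.913,-2.902,-0.210,-2.735,3.728,-1.915,-5.420,1.518,-0.056,-0.503,0.515,-3.669,-6.187,10.210,1.616,0.691
25,-1.979,2.304,-0.937,-2.980,-0.186,-2.449,3.680,-1.234,-5.072,1.697,-0.062,-0.497,0.491,-4.293,-7.056,9.705,1.458,0.536
26,-2.014,2.358,-0.951,-3.053,-0.159,-2.215,3.582,-0.570,-4.654,1.862,-0.068,-0.489,0.470,-4.927,-7.866,9.313,1.290,0.403
27,-2.047,2.411,-0.955,-3.119,-0.130,-2.052,3.433,0.047,-4.175,1.999,-0.073,-0.481,0.450,-5.563,-8.679,9.028,1.120,0.296
28,-2.077,2.461,-0.951,-3.178,-0.099,-1.990,3.241,0.570,-3.651,2.095,-0.078,-0.471,0.431,-6.162,-9.541,8.837,0.956,0.215
29,-2.107,2.508,-0.939,-3.228,-0.067,-1.960,3.017,1.047,-3.135,2.143,-0.084,-0.462,0.413,-6.738,-10.440,8.648,0.835,0.159
30,-2.137,2.551,-0.921,-3.271,-0.035,-1.977,2.768,1.455,-2.629,2.150,-0.089,-0.453,0.397,-7.250,-11.373,8.443,0.745,0.116
31,-2.168,2.591,-0.897,-3.307,-0.003,-2.037,2.505,1.790,-2.146,2.121,-0.095,-0.443,0.381,-7.679,-12.305,8.214,0.686,0.079
32,-2.199,2.626,-0.868,-3.336,0.028,-2.127,2.235,2.055,-1.693,2.062,-0.102,-0.434,0.365,-8.018,-13.197,7.959,0.653,0.041
33,-2.232,2.658,-0.836,-3.358,0.059,-2.236,1.964,2.259,-1.276,1.981,-0.109,-0.425,0.350,-8.267,-14.009,7.684,0.641,-0.000
34,-2.267,2.685,-0.801,-3.374,0.087,-2.354,1.697,2.413,-0.893,1.880,-0.116,-0.416,0.336,-8.426,-14.707,7.394,0.640,-0.046
35,-2.303,2.709,-0.764,-3.385,0.115,-2.474,1.437,2.526,-0.543,1.763,-0.125,-0.407,0.321,-8.494,-15.263,7.092,0.644,-0.096
36,-2.341,2.728,-0.726,-3.390,0.140,-2.590,1.185,2.607,-0.221,1.633,-0.134,-0.399,0.307,-8.468,-15.653,6.778,0.646,-0.148
37,-2.381,2.744,-0.686,-3.391,0.164,-2.699,0.945,2.664,0.074,1.491,-0.143,-0.391,0.293,-8.343,-15.857,6.446,0.643,-0.200
38,-2.423,2.757,-0.646,-3.388,0.185,-2.799,0.719,2.701,0.342,1.340,-0.153,-0.383,0.279,-8.110,-15.863,6.087,0.639,-0.252
39,-2.465,2.766,-0.606,-3.381,0.204,-2.886,0.507,2.724,0.590,1.180,-0.164,-0.376,0.265,,,,,
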